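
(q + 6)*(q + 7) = q^2 + 13*q + 42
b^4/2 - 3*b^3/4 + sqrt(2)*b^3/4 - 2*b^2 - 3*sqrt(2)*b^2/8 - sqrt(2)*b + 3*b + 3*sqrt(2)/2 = (b/2 + 1)*(b - 2)*(b - 3/2)*(b + sqrt(2)/2)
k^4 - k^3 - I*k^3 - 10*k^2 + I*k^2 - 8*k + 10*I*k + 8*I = (k - 4)*(k + 1)*(k + 2)*(k - I)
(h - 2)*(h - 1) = h^2 - 3*h + 2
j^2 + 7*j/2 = j*(j + 7/2)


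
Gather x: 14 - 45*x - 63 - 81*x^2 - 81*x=-81*x^2 - 126*x - 49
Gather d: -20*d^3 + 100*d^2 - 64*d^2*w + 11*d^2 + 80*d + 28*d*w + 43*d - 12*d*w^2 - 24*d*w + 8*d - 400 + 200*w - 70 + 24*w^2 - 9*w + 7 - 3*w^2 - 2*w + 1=-20*d^3 + d^2*(111 - 64*w) + d*(-12*w^2 + 4*w + 131) + 21*w^2 + 189*w - 462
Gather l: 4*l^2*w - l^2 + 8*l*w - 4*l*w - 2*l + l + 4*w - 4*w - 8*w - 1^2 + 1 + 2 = l^2*(4*w - 1) + l*(4*w - 1) - 8*w + 2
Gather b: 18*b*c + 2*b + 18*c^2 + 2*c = b*(18*c + 2) + 18*c^2 + 2*c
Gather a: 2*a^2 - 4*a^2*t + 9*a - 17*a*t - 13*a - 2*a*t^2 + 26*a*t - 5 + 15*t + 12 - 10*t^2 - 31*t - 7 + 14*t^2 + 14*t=a^2*(2 - 4*t) + a*(-2*t^2 + 9*t - 4) + 4*t^2 - 2*t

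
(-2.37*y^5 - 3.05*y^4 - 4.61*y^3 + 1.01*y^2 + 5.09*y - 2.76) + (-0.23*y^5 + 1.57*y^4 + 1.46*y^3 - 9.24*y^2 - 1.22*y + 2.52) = -2.6*y^5 - 1.48*y^4 - 3.15*y^3 - 8.23*y^2 + 3.87*y - 0.24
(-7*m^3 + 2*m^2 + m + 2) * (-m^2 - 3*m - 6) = 7*m^5 + 19*m^4 + 35*m^3 - 17*m^2 - 12*m - 12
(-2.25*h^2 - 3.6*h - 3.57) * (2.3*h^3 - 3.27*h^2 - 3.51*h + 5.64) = -5.175*h^5 - 0.922499999999999*h^4 + 11.4585*h^3 + 11.6199*h^2 - 7.7733*h - 20.1348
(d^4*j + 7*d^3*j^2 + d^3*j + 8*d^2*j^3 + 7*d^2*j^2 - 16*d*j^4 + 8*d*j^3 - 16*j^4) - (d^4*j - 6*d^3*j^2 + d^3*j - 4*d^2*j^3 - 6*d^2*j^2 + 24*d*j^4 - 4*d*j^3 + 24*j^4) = 13*d^3*j^2 + 12*d^2*j^3 + 13*d^2*j^2 - 40*d*j^4 + 12*d*j^3 - 40*j^4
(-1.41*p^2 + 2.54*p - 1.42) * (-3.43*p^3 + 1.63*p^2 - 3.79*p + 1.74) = 4.8363*p^5 - 11.0105*p^4 + 14.3547*p^3 - 14.3946*p^2 + 9.8014*p - 2.4708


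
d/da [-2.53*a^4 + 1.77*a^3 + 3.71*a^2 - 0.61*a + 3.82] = -10.12*a^3 + 5.31*a^2 + 7.42*a - 0.61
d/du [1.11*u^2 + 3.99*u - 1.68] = 2.22*u + 3.99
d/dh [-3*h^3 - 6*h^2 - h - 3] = -9*h^2 - 12*h - 1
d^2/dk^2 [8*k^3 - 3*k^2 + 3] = 48*k - 6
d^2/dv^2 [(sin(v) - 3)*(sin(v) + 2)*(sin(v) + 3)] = -9*sin(v)^3 - 8*sin(v)^2 + 15*sin(v) + 4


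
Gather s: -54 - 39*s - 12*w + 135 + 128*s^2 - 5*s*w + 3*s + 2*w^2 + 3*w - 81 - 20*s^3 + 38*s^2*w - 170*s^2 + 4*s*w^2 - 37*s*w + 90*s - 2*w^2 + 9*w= -20*s^3 + s^2*(38*w - 42) + s*(4*w^2 - 42*w + 54)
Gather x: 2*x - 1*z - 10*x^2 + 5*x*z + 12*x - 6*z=-10*x^2 + x*(5*z + 14) - 7*z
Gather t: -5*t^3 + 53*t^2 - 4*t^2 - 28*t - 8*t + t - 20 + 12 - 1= -5*t^3 + 49*t^2 - 35*t - 9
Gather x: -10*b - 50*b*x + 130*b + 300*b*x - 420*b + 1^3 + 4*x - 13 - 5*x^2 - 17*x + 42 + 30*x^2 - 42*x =-300*b + 25*x^2 + x*(250*b - 55) + 30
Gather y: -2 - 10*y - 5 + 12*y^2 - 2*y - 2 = 12*y^2 - 12*y - 9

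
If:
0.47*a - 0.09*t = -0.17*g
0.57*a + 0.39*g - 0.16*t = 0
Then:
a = 0.0914351851851852*t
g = 0.27662037037037*t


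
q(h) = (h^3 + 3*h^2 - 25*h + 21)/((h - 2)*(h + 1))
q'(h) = (3*h^2 + 6*h - 25)/((h - 2)*(h + 1)) - (h^3 + 3*h^2 - 25*h + 21)/((h - 2)*(h + 1)^2) - (h^3 + 3*h^2 - 25*h + 21)/((h - 2)^2*(h + 1))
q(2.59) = -2.95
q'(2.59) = 10.86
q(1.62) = 7.41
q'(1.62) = 24.11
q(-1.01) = 1603.99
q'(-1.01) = 160001.33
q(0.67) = -2.66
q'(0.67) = 8.43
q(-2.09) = 17.32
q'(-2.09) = 14.65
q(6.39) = 7.54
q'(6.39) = 1.45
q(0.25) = -6.84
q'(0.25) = 12.22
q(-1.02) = 803.97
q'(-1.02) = 40001.33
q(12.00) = 14.47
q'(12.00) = 1.12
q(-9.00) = -2.73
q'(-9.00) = 1.27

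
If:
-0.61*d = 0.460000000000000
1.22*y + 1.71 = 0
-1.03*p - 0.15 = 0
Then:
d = -0.75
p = -0.15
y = -1.40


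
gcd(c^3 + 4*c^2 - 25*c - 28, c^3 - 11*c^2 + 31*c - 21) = 1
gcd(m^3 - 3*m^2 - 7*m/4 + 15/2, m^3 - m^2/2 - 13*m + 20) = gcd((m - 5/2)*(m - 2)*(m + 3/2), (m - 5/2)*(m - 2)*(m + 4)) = m^2 - 9*m/2 + 5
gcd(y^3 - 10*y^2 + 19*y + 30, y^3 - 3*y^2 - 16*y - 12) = y^2 - 5*y - 6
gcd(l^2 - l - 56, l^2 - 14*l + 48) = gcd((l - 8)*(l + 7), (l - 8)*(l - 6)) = l - 8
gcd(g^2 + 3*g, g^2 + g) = g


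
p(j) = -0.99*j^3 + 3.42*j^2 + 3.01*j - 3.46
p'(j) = -2.97*j^2 + 6.84*j + 3.01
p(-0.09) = -3.70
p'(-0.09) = 2.37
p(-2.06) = 13.51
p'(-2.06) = -23.68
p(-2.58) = 28.54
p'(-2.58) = -34.41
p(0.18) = -2.81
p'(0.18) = 4.14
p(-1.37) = 1.38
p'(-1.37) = -11.94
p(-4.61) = 152.34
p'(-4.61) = -91.64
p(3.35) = 7.79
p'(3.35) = -7.41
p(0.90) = 1.30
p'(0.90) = 6.76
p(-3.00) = 45.02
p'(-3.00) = -44.24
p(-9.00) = 968.18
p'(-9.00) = -299.12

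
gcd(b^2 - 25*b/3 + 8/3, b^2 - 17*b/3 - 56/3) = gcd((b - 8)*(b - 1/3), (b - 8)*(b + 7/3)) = b - 8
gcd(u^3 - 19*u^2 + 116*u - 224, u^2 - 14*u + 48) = u - 8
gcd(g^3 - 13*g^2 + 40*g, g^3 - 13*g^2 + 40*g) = g^3 - 13*g^2 + 40*g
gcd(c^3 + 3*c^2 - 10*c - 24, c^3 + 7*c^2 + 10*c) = c + 2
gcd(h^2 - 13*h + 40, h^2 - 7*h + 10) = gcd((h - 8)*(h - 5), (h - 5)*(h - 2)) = h - 5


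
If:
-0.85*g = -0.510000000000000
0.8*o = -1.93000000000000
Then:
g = 0.60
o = -2.41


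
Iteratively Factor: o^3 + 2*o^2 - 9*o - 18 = (o + 3)*(o^2 - o - 6) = (o - 3)*(o + 3)*(o + 2)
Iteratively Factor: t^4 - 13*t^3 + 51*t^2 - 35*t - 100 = (t - 5)*(t^3 - 8*t^2 + 11*t + 20) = (t - 5)*(t - 4)*(t^2 - 4*t - 5) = (t - 5)^2*(t - 4)*(t + 1)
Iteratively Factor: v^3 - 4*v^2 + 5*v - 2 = (v - 1)*(v^2 - 3*v + 2) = (v - 1)^2*(v - 2)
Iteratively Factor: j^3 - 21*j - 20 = (j - 5)*(j^2 + 5*j + 4) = (j - 5)*(j + 4)*(j + 1)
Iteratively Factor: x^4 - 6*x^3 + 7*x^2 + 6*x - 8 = (x - 2)*(x^3 - 4*x^2 - x + 4) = (x - 2)*(x + 1)*(x^2 - 5*x + 4) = (x - 4)*(x - 2)*(x + 1)*(x - 1)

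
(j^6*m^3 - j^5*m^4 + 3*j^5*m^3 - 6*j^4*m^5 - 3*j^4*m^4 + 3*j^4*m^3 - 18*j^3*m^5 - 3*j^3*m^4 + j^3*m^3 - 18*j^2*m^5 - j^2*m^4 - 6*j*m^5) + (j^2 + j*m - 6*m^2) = j^6*m^3 - j^5*m^4 + 3*j^5*m^3 - 6*j^4*m^5 - 3*j^4*m^4 + 3*j^4*m^3 - 18*j^3*m^5 - 3*j^3*m^4 + j^3*m^3 - 18*j^2*m^5 - j^2*m^4 + j^2 - 6*j*m^5 + j*m - 6*m^2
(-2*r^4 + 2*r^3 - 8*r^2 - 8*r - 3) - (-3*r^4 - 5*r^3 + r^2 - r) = r^4 + 7*r^3 - 9*r^2 - 7*r - 3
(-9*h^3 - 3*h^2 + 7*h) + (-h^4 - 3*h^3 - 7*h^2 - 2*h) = -h^4 - 12*h^3 - 10*h^2 + 5*h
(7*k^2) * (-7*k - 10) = -49*k^3 - 70*k^2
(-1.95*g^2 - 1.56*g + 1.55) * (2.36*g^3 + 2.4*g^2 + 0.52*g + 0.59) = -4.602*g^5 - 8.3616*g^4 - 1.1*g^3 + 1.7583*g^2 - 0.1144*g + 0.9145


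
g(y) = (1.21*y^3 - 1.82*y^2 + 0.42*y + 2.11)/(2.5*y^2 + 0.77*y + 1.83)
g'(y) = (-5.0*y - 0.77)*(1.21*y^3 - 1.82*y^2 + 0.42*y + 2.11)/(2.5*y^2 + 0.77*y + 1.83)^2 + (3.63*y^2 - 3.64*y + 0.42)/(2.5*y^2 + 0.77*y + 1.83)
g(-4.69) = -3.10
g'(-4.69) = 0.51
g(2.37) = 0.51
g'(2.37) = 0.33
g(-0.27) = 1.02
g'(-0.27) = 1.25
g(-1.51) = -1.07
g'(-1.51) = 1.09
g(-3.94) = -2.71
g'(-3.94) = 0.53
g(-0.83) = -0.06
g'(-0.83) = 1.97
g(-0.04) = 1.16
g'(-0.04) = -0.05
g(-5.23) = -3.37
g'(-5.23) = 0.50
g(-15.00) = -8.14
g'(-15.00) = 0.48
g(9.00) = 3.51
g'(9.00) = 0.48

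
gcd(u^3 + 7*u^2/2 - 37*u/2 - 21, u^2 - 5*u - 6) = u + 1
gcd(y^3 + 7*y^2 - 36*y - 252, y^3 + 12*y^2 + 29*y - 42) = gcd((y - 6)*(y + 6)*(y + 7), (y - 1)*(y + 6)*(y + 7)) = y^2 + 13*y + 42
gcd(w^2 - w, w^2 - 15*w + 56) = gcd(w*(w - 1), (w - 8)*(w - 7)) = 1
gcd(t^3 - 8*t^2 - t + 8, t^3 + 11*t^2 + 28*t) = 1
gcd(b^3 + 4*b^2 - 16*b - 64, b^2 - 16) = b^2 - 16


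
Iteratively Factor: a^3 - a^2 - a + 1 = (a + 1)*(a^2 - 2*a + 1) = (a - 1)*(a + 1)*(a - 1)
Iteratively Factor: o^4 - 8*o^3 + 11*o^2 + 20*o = (o - 4)*(o^3 - 4*o^2 - 5*o) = (o - 4)*(o + 1)*(o^2 - 5*o) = o*(o - 4)*(o + 1)*(o - 5)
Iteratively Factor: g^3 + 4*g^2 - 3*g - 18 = (g + 3)*(g^2 + g - 6) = (g - 2)*(g + 3)*(g + 3)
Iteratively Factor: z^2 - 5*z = (z)*(z - 5)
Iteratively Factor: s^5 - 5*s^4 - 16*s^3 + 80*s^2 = (s)*(s^4 - 5*s^3 - 16*s^2 + 80*s) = s^2*(s^3 - 5*s^2 - 16*s + 80) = s^2*(s - 5)*(s^2 - 16) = s^2*(s - 5)*(s + 4)*(s - 4)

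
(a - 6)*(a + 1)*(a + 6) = a^3 + a^2 - 36*a - 36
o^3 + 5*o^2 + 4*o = o*(o + 1)*(o + 4)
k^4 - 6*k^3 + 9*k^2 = k^2*(k - 3)^2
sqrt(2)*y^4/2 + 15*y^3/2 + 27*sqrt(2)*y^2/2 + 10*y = y*(y + 2*sqrt(2))*(y + 5*sqrt(2))*(sqrt(2)*y/2 + 1/2)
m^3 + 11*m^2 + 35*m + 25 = (m + 1)*(m + 5)^2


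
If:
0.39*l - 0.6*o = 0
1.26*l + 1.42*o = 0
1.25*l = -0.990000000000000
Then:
No Solution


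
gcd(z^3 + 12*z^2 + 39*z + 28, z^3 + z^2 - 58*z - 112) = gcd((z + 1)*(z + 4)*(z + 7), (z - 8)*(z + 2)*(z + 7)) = z + 7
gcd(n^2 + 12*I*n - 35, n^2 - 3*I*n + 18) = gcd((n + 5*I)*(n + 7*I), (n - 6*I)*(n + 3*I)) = 1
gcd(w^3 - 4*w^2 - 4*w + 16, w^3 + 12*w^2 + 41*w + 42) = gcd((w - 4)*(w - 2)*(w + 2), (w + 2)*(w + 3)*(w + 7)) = w + 2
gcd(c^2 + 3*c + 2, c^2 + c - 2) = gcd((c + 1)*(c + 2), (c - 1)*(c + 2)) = c + 2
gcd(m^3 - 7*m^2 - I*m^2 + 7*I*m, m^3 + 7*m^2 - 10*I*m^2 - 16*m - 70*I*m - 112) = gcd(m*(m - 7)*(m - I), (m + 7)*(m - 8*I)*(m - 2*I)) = 1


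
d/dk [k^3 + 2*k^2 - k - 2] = 3*k^2 + 4*k - 1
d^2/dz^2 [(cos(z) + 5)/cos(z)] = 5*(sin(z)^2 + 1)/cos(z)^3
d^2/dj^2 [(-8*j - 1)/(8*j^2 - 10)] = 4*(-16*j^2*(8*j + 1) + (24*j + 1)*(4*j^2 - 5))/(4*j^2 - 5)^3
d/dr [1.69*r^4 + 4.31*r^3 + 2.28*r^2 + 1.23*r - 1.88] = 6.76*r^3 + 12.93*r^2 + 4.56*r + 1.23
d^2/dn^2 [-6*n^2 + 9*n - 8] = -12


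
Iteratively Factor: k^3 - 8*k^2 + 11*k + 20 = (k + 1)*(k^2 - 9*k + 20) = (k - 5)*(k + 1)*(k - 4)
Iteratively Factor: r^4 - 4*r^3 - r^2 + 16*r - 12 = (r - 3)*(r^3 - r^2 - 4*r + 4) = (r - 3)*(r - 2)*(r^2 + r - 2) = (r - 3)*(r - 2)*(r - 1)*(r + 2)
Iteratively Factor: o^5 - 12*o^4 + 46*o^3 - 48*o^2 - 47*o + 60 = (o - 3)*(o^4 - 9*o^3 + 19*o^2 + 9*o - 20) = (o - 4)*(o - 3)*(o^3 - 5*o^2 - o + 5) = (o - 5)*(o - 4)*(o - 3)*(o^2 - 1) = (o - 5)*(o - 4)*(o - 3)*(o + 1)*(o - 1)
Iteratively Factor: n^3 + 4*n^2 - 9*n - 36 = (n + 3)*(n^2 + n - 12) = (n - 3)*(n + 3)*(n + 4)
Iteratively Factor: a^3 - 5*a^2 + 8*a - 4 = (a - 2)*(a^2 - 3*a + 2) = (a - 2)*(a - 1)*(a - 2)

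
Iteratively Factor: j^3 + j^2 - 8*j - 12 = (j - 3)*(j^2 + 4*j + 4) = (j - 3)*(j + 2)*(j + 2)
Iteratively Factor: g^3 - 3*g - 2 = (g - 2)*(g^2 + 2*g + 1) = (g - 2)*(g + 1)*(g + 1)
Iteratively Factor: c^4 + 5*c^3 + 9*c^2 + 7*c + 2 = (c + 2)*(c^3 + 3*c^2 + 3*c + 1) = (c + 1)*(c + 2)*(c^2 + 2*c + 1) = (c + 1)^2*(c + 2)*(c + 1)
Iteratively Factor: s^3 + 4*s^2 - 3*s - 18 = (s + 3)*(s^2 + s - 6) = (s - 2)*(s + 3)*(s + 3)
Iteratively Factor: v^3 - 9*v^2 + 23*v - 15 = (v - 5)*(v^2 - 4*v + 3) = (v - 5)*(v - 1)*(v - 3)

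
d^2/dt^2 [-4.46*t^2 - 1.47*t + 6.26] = -8.92000000000000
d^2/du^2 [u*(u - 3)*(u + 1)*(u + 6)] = 12*u^2 + 24*u - 30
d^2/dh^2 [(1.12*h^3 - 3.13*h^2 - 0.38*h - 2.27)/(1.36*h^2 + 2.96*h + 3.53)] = (-3.5527136788005e-15*h^4 + 32.666752*h^3 + 135.183408*h^2 + 39.8544*h - 88.046178)/(2.515456*h^6 + 16.424448*h^5 + 55.334592*h^4 + 111.196544*h^3 + 143.625816*h^2 + 110.652792*h + 43.986977)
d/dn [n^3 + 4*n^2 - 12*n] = 3*n^2 + 8*n - 12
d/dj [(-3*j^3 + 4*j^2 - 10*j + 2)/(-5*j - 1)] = (30*j^3 - 11*j^2 - 8*j + 20)/(25*j^2 + 10*j + 1)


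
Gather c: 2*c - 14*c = -12*c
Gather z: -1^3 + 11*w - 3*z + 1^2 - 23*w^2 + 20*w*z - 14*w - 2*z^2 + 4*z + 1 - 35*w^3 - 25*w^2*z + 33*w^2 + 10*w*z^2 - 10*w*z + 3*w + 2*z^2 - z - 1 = -35*w^3 + 10*w^2 + 10*w*z^2 + z*(-25*w^2 + 10*w)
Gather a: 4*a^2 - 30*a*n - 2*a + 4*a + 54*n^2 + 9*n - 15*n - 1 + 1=4*a^2 + a*(2 - 30*n) + 54*n^2 - 6*n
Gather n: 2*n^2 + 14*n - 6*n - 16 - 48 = 2*n^2 + 8*n - 64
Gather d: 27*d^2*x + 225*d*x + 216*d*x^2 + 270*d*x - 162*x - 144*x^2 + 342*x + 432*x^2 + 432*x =27*d^2*x + d*(216*x^2 + 495*x) + 288*x^2 + 612*x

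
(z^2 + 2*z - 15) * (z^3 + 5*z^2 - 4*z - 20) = z^5 + 7*z^4 - 9*z^3 - 103*z^2 + 20*z + 300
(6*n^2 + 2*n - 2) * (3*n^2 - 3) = 18*n^4 + 6*n^3 - 24*n^2 - 6*n + 6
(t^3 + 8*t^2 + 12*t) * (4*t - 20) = 4*t^4 + 12*t^3 - 112*t^2 - 240*t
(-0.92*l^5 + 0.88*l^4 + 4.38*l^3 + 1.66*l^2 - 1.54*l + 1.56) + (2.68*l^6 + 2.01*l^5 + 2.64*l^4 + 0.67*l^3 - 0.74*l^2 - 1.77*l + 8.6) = 2.68*l^6 + 1.09*l^5 + 3.52*l^4 + 5.05*l^3 + 0.92*l^2 - 3.31*l + 10.16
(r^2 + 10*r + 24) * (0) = 0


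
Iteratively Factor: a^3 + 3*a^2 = (a + 3)*(a^2) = a*(a + 3)*(a)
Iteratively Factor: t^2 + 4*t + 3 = (t + 1)*(t + 3)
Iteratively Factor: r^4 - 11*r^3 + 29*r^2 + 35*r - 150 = (r + 2)*(r^3 - 13*r^2 + 55*r - 75) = (r - 5)*(r + 2)*(r^2 - 8*r + 15) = (r - 5)^2*(r + 2)*(r - 3)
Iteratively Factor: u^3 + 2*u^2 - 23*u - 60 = (u + 3)*(u^2 - u - 20) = (u + 3)*(u + 4)*(u - 5)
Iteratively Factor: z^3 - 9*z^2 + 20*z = (z)*(z^2 - 9*z + 20) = z*(z - 4)*(z - 5)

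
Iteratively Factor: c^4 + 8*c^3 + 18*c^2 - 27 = (c + 3)*(c^3 + 5*c^2 + 3*c - 9) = (c - 1)*(c + 3)*(c^2 + 6*c + 9) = (c - 1)*(c + 3)^2*(c + 3)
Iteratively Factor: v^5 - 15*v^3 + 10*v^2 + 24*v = (v)*(v^4 - 15*v^2 + 10*v + 24) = v*(v + 1)*(v^3 - v^2 - 14*v + 24) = v*(v - 2)*(v + 1)*(v^2 + v - 12) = v*(v - 2)*(v + 1)*(v + 4)*(v - 3)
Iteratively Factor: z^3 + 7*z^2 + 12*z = (z + 3)*(z^2 + 4*z) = (z + 3)*(z + 4)*(z)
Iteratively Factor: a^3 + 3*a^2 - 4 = (a + 2)*(a^2 + a - 2) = (a - 1)*(a + 2)*(a + 2)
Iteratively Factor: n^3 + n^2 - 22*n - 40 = (n - 5)*(n^2 + 6*n + 8) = (n - 5)*(n + 4)*(n + 2)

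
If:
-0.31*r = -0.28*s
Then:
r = 0.903225806451613*s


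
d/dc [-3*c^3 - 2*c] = -9*c^2 - 2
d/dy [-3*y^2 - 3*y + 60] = -6*y - 3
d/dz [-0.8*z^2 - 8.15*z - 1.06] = -1.6*z - 8.15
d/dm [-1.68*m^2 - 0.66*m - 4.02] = -3.36*m - 0.66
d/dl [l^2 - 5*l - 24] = 2*l - 5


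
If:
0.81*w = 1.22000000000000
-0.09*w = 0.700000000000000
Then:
No Solution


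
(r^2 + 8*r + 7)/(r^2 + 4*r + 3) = (r + 7)/(r + 3)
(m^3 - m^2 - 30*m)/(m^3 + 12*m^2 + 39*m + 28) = m*(m^2 - m - 30)/(m^3 + 12*m^2 + 39*m + 28)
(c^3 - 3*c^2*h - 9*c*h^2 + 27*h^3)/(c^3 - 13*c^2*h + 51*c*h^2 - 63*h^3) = (c + 3*h)/(c - 7*h)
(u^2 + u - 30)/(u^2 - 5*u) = (u + 6)/u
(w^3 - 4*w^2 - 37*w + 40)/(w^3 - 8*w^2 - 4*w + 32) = (w^2 + 4*w - 5)/(w^2 - 4)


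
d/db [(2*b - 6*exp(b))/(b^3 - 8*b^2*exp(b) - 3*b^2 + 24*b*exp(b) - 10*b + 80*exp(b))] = 2*((1 - 3*exp(b))*(b^3 - 8*b^2*exp(b) - 3*b^2 + 24*b*exp(b) - 10*b + 80*exp(b)) + (b - 3*exp(b))*(8*b^2*exp(b) - 3*b^2 - 8*b*exp(b) + 6*b - 104*exp(b) + 10))/(b^3 - 8*b^2*exp(b) - 3*b^2 + 24*b*exp(b) - 10*b + 80*exp(b))^2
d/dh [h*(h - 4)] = 2*h - 4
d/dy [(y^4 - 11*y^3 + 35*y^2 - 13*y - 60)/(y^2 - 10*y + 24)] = (2*y^3 - 25*y^2 + 84*y - 57)/(y^2 - 12*y + 36)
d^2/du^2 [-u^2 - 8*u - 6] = -2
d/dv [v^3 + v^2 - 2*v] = 3*v^2 + 2*v - 2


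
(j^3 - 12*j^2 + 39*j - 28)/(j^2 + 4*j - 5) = (j^2 - 11*j + 28)/(j + 5)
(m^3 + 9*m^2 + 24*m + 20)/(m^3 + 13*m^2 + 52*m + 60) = (m + 2)/(m + 6)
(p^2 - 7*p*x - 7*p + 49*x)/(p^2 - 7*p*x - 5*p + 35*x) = (p - 7)/(p - 5)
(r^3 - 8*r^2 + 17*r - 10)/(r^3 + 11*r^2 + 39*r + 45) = (r^3 - 8*r^2 + 17*r - 10)/(r^3 + 11*r^2 + 39*r + 45)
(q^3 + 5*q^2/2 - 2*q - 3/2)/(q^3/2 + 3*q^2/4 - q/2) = 2*(2*q^3 + 5*q^2 - 4*q - 3)/(q*(2*q^2 + 3*q - 2))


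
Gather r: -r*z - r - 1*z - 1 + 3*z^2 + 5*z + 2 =r*(-z - 1) + 3*z^2 + 4*z + 1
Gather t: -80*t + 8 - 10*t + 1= 9 - 90*t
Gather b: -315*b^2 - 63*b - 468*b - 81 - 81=-315*b^2 - 531*b - 162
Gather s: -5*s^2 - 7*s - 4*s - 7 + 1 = -5*s^2 - 11*s - 6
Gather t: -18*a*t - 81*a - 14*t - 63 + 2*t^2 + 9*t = -81*a + 2*t^2 + t*(-18*a - 5) - 63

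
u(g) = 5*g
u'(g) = 5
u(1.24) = 6.20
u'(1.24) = 5.00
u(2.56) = 12.80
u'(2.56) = 5.00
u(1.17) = 5.85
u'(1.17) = 5.00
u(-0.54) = -2.70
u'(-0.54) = 5.00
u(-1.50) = -7.50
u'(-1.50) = 5.00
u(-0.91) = -4.55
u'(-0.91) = 5.00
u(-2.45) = -12.25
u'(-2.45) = 5.00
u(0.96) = 4.80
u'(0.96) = 5.00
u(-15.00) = -75.00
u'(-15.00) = 5.00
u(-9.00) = -45.00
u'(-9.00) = 5.00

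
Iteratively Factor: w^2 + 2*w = (w)*(w + 2)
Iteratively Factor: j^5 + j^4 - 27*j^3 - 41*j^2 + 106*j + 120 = (j - 2)*(j^4 + 3*j^3 - 21*j^2 - 83*j - 60) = (j - 2)*(j + 3)*(j^3 - 21*j - 20) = (j - 2)*(j + 1)*(j + 3)*(j^2 - j - 20) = (j - 5)*(j - 2)*(j + 1)*(j + 3)*(j + 4)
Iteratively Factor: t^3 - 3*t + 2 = (t - 1)*(t^2 + t - 2) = (t - 1)*(t + 2)*(t - 1)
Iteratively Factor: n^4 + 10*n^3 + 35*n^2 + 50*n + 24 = (n + 3)*(n^3 + 7*n^2 + 14*n + 8) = (n + 3)*(n + 4)*(n^2 + 3*n + 2) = (n + 2)*(n + 3)*(n + 4)*(n + 1)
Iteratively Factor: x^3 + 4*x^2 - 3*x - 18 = (x + 3)*(x^2 + x - 6) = (x + 3)^2*(x - 2)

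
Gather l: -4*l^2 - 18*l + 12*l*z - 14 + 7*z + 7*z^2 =-4*l^2 + l*(12*z - 18) + 7*z^2 + 7*z - 14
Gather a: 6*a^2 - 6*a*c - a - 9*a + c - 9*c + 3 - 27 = 6*a^2 + a*(-6*c - 10) - 8*c - 24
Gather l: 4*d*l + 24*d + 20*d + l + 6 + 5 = 44*d + l*(4*d + 1) + 11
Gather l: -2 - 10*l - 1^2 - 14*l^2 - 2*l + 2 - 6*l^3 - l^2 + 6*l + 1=-6*l^3 - 15*l^2 - 6*l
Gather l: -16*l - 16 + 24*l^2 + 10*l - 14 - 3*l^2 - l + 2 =21*l^2 - 7*l - 28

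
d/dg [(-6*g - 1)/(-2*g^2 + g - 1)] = (12*g^2 - 6*g - (4*g - 1)*(6*g + 1) + 6)/(2*g^2 - g + 1)^2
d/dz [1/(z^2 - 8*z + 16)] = 2*(4 - z)/(z^2 - 8*z + 16)^2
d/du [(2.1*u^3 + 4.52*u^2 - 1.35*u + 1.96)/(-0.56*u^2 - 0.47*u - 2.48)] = (-1.176*u^4 - 1.974*u^3 - 18.5044*u^2 - 20.224*u + 4.2692)/(0.3136*u^4 + 0.5264*u^3 + 2.9985*u^2 + 2.3312*u + 6.1504)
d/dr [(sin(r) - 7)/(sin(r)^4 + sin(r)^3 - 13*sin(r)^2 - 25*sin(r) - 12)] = (-3*sin(r)^3 + 29*sin(r)^2 + 5*sin(r) - 187)*cos(r)/((sin(r) - 4)^2*(sin(r) + 1)^3*(sin(r) + 3)^2)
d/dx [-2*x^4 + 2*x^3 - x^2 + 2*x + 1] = -8*x^3 + 6*x^2 - 2*x + 2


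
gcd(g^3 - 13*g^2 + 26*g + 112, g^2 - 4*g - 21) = g - 7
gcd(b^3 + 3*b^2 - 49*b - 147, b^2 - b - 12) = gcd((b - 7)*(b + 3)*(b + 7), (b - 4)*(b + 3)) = b + 3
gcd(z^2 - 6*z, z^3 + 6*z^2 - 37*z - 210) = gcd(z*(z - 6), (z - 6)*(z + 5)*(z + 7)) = z - 6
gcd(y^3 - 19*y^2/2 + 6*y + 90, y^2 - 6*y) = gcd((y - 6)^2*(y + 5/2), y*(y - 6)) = y - 6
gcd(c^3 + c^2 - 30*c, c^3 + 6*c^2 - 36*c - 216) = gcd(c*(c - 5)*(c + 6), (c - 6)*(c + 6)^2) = c + 6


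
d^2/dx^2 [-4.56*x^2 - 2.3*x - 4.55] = -9.12000000000000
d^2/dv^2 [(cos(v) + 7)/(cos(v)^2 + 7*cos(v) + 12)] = (-9*(1 - cos(2*v))^2*cos(v) - 21*(1 - cos(2*v))^2 + 2447*cos(v) + 154*cos(2*v) - 81*cos(3*v) + 2*cos(5*v) + 1638)/(4*(cos(v) + 3)^3*(cos(v) + 4)^3)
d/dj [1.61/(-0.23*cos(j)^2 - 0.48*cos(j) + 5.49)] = -(0.7406*cos(j) + 0.7728)*sin(j)/(0.23*cos(j)^2 + 0.48*cos(j) - 5.49)^2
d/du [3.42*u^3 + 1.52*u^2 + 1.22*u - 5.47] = 10.26*u^2 + 3.04*u + 1.22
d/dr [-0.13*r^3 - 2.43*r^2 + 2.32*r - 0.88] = -0.39*r^2 - 4.86*r + 2.32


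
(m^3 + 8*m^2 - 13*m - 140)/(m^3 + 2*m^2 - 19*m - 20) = (m + 7)/(m + 1)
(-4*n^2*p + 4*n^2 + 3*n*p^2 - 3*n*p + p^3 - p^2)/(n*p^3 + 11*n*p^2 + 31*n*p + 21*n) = (-4*n^2*p + 4*n^2 + 3*n*p^2 - 3*n*p + p^3 - p^2)/(n*(p^3 + 11*p^2 + 31*p + 21))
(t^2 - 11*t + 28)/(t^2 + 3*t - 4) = (t^2 - 11*t + 28)/(t^2 + 3*t - 4)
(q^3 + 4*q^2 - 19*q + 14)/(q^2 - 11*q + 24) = (q^3 + 4*q^2 - 19*q + 14)/(q^2 - 11*q + 24)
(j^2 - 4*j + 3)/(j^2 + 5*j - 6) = (j - 3)/(j + 6)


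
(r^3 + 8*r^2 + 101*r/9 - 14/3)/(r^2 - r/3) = r + 25/3 + 14/r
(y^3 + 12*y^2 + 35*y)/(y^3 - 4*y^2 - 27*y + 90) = y*(y + 7)/(y^2 - 9*y + 18)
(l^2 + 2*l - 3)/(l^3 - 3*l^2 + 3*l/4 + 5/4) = 4*(l + 3)/(4*l^2 - 8*l - 5)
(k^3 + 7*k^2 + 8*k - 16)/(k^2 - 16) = (k^2 + 3*k - 4)/(k - 4)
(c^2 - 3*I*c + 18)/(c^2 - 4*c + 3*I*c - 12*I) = (c - 6*I)/(c - 4)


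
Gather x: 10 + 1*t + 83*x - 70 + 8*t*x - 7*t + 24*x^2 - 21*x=-6*t + 24*x^2 + x*(8*t + 62) - 60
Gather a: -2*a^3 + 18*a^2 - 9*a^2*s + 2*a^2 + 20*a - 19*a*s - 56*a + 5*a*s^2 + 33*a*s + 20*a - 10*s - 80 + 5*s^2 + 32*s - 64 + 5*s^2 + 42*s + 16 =-2*a^3 + a^2*(20 - 9*s) + a*(5*s^2 + 14*s - 16) + 10*s^2 + 64*s - 128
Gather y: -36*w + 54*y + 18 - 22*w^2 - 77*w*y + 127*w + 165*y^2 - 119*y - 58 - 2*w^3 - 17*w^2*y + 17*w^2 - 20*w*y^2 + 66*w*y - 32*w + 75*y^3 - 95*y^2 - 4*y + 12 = -2*w^3 - 5*w^2 + 59*w + 75*y^3 + y^2*(70 - 20*w) + y*(-17*w^2 - 11*w - 69) - 28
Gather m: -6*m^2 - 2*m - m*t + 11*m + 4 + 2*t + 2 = -6*m^2 + m*(9 - t) + 2*t + 6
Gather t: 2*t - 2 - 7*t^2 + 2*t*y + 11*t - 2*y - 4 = -7*t^2 + t*(2*y + 13) - 2*y - 6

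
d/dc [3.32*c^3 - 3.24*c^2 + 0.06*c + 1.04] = 9.96*c^2 - 6.48*c + 0.06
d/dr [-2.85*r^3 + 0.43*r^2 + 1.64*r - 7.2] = -8.55*r^2 + 0.86*r + 1.64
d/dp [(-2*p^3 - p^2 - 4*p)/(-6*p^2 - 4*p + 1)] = 2*(6*p^4 + 8*p^3 - 13*p^2 - p - 2)/(36*p^4 + 48*p^3 + 4*p^2 - 8*p + 1)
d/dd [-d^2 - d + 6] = -2*d - 1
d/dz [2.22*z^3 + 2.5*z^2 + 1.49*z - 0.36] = 6.66*z^2 + 5.0*z + 1.49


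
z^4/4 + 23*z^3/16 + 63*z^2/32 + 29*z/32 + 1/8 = (z/4 + 1)*(z + 1/4)*(z + 1/2)*(z + 1)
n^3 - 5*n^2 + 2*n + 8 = (n - 4)*(n - 2)*(n + 1)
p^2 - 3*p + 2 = (p - 2)*(p - 1)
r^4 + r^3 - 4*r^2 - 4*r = r*(r - 2)*(r + 1)*(r + 2)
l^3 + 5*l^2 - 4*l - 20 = (l - 2)*(l + 2)*(l + 5)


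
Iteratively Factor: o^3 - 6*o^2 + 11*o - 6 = (o - 2)*(o^2 - 4*o + 3) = (o - 3)*(o - 2)*(o - 1)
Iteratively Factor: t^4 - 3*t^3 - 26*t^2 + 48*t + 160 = (t + 4)*(t^3 - 7*t^2 + 2*t + 40) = (t - 4)*(t + 4)*(t^2 - 3*t - 10) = (t - 5)*(t - 4)*(t + 4)*(t + 2)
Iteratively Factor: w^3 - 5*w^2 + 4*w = (w - 4)*(w^2 - w) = (w - 4)*(w - 1)*(w)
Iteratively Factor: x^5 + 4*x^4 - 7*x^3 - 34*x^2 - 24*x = (x + 2)*(x^4 + 2*x^3 - 11*x^2 - 12*x) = x*(x + 2)*(x^3 + 2*x^2 - 11*x - 12) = x*(x - 3)*(x + 2)*(x^2 + 5*x + 4) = x*(x - 3)*(x + 2)*(x + 4)*(x + 1)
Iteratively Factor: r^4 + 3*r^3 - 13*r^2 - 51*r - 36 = (r - 4)*(r^3 + 7*r^2 + 15*r + 9) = (r - 4)*(r + 3)*(r^2 + 4*r + 3) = (r - 4)*(r + 1)*(r + 3)*(r + 3)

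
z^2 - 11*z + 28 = (z - 7)*(z - 4)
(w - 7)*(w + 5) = w^2 - 2*w - 35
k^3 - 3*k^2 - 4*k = k*(k - 4)*(k + 1)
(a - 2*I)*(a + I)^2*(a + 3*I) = a^4 + 3*I*a^3 + 3*a^2 + 11*I*a - 6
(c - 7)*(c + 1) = c^2 - 6*c - 7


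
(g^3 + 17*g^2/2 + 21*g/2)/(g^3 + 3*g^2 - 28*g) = (g + 3/2)/(g - 4)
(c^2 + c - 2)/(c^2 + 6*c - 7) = (c + 2)/(c + 7)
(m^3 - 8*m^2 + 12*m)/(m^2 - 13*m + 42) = m*(m - 2)/(m - 7)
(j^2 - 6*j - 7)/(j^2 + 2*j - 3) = (j^2 - 6*j - 7)/(j^2 + 2*j - 3)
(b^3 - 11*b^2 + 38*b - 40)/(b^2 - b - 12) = (b^2 - 7*b + 10)/(b + 3)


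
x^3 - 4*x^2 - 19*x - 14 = (x - 7)*(x + 1)*(x + 2)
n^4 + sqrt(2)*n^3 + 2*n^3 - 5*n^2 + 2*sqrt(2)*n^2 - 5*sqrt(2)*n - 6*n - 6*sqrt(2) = (n - 2)*(n + 1)*(n + 3)*(n + sqrt(2))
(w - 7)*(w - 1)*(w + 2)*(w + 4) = w^4 - 2*w^3 - 33*w^2 - 22*w + 56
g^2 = g^2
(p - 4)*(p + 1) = p^2 - 3*p - 4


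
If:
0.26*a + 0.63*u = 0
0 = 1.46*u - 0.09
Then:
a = -0.15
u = 0.06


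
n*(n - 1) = n^2 - n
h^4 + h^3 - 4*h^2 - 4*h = h*(h - 2)*(h + 1)*(h + 2)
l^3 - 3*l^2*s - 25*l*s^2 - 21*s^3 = (l - 7*s)*(l + s)*(l + 3*s)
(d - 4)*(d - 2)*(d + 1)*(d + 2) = d^4 - 3*d^3 - 8*d^2 + 12*d + 16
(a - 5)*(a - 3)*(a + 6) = a^3 - 2*a^2 - 33*a + 90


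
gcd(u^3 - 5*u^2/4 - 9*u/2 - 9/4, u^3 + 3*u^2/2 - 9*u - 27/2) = u - 3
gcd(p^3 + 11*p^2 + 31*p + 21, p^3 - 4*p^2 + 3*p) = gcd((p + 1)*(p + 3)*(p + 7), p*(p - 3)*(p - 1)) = 1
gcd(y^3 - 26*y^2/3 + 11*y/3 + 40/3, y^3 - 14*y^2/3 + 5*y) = y - 5/3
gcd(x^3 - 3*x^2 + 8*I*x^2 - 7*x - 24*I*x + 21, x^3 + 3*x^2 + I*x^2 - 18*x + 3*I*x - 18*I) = x^2 + x*(-3 + I) - 3*I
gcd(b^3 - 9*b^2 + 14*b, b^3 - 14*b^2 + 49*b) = b^2 - 7*b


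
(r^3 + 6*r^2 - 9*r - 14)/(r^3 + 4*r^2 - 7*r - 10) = (r + 7)/(r + 5)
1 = 1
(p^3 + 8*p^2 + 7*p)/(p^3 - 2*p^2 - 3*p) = (p + 7)/(p - 3)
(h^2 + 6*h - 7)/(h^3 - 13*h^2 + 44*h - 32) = (h + 7)/(h^2 - 12*h + 32)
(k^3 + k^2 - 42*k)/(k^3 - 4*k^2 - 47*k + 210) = k/(k - 5)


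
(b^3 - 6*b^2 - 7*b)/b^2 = b - 6 - 7/b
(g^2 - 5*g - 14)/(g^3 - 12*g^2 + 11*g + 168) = (g + 2)/(g^2 - 5*g - 24)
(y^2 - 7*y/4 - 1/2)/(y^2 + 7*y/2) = (4*y^2 - 7*y - 2)/(2*y*(2*y + 7))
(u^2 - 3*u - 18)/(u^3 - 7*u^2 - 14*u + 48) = (u - 6)/(u^2 - 10*u + 16)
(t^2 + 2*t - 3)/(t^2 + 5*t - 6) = (t + 3)/(t + 6)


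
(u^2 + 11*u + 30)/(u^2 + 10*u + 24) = (u + 5)/(u + 4)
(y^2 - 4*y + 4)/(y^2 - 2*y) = (y - 2)/y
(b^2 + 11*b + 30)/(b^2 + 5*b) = (b + 6)/b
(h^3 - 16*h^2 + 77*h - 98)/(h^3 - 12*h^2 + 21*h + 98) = (h - 2)/(h + 2)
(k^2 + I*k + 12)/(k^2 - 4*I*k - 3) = (k + 4*I)/(k - I)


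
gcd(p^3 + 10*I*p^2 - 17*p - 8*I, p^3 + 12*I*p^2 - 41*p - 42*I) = 1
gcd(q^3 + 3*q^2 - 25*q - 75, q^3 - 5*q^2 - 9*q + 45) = q^2 - 2*q - 15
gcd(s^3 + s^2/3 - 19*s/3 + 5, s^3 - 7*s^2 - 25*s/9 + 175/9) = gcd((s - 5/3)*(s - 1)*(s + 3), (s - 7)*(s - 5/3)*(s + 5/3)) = s - 5/3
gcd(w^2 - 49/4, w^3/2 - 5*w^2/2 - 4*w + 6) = 1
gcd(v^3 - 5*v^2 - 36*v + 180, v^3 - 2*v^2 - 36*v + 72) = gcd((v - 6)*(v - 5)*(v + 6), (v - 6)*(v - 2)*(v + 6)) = v^2 - 36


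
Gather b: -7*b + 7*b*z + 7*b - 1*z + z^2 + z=7*b*z + z^2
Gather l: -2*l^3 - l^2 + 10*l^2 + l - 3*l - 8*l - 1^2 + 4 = -2*l^3 + 9*l^2 - 10*l + 3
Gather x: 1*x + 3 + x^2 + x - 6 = x^2 + 2*x - 3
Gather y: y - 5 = y - 5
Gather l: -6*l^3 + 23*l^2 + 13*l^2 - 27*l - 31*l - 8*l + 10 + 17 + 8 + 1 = -6*l^3 + 36*l^2 - 66*l + 36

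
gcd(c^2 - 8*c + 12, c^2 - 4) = c - 2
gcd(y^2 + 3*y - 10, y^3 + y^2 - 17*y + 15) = y + 5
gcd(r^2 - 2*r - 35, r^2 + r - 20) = r + 5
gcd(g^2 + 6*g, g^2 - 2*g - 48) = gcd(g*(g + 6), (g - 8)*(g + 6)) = g + 6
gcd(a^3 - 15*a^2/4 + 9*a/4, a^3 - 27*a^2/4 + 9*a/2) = a^2 - 3*a/4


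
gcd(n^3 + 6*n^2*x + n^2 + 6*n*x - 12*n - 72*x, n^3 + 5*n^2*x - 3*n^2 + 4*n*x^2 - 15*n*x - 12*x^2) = n - 3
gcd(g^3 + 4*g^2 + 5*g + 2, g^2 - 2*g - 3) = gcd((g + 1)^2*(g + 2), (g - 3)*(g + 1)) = g + 1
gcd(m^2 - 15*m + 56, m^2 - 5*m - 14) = m - 7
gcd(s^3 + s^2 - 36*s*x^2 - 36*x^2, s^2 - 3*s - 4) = s + 1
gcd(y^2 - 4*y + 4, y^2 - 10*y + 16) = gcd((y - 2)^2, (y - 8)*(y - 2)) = y - 2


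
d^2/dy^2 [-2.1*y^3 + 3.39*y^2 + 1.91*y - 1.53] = 6.78 - 12.6*y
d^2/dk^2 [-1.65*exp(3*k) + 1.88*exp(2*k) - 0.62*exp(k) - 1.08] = (-14.85*exp(2*k) + 7.52*exp(k) - 0.62)*exp(k)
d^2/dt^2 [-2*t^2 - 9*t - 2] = -4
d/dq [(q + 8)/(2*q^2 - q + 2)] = (2*q^2 - q - (q + 8)*(4*q - 1) + 2)/(2*q^2 - q + 2)^2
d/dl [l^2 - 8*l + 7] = 2*l - 8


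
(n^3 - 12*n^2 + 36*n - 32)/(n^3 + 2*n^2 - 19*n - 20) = (n^3 - 12*n^2 + 36*n - 32)/(n^3 + 2*n^2 - 19*n - 20)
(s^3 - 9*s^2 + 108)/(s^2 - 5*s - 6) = (s^2 - 3*s - 18)/(s + 1)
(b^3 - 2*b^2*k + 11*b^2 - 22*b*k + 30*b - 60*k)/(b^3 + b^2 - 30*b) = (b^2 - 2*b*k + 5*b - 10*k)/(b*(b - 5))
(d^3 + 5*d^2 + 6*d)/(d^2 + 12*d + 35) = d*(d^2 + 5*d + 6)/(d^2 + 12*d + 35)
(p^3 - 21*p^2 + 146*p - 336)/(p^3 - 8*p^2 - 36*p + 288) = (p - 7)/(p + 6)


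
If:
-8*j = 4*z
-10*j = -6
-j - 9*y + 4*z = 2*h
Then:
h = -9*y/2 - 27/10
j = 3/5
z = -6/5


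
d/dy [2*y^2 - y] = 4*y - 1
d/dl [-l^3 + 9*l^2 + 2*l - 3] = -3*l^2 + 18*l + 2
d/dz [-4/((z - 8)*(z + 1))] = 4*(2*z - 7)/((z - 8)^2*(z + 1)^2)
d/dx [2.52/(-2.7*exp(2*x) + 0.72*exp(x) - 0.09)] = (13.608*exp(x) - 1.8144)*exp(x)/(2.7*exp(2*x) - 0.72*exp(x) + 0.09)^2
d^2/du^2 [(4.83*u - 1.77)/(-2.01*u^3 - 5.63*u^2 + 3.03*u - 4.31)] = (-117.082098*u^5 - 242.13465*u^4 - 44.5467360000001*u^3 + 774.055368*u^2 + 430.040754*u - 179.551614)/(8.120601*u^9 + 68.237289*u^8 + 154.407798*u^7 + 24.961706*u^6 + 59.8755239999999*u^5 + 407.41116*u^4 - 356.947398*u^3 + 432.459366*u^2 - 168.856749*u + 80.062991)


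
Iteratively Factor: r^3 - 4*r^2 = (r)*(r^2 - 4*r) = r*(r - 4)*(r)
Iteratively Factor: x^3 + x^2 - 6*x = (x + 3)*(x^2 - 2*x) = x*(x + 3)*(x - 2)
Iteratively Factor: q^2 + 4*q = (q + 4)*(q)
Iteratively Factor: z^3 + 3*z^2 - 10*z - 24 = (z - 3)*(z^2 + 6*z + 8) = (z - 3)*(z + 4)*(z + 2)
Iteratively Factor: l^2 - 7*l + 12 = (l - 4)*(l - 3)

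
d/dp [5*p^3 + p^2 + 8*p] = 15*p^2 + 2*p + 8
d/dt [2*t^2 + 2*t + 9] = 4*t + 2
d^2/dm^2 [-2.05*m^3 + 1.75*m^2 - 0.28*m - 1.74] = 3.5 - 12.3*m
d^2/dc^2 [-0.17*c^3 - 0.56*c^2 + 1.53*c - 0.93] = -1.02*c - 1.12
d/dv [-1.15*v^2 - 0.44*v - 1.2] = -2.3*v - 0.44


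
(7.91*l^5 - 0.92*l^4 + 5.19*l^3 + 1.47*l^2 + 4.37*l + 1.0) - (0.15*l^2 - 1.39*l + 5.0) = 7.91*l^5 - 0.92*l^4 + 5.19*l^3 + 1.32*l^2 + 5.76*l - 4.0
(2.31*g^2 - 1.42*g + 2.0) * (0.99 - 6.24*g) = -14.4144*g^3 + 11.1477*g^2 - 13.8858*g + 1.98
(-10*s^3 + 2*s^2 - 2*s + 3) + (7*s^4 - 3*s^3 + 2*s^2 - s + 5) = 7*s^4 - 13*s^3 + 4*s^2 - 3*s + 8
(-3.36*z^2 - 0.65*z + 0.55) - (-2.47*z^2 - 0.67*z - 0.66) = -0.89*z^2 + 0.02*z + 1.21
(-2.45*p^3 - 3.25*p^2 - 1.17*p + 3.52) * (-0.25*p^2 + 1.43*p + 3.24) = 0.6125*p^5 - 2.691*p^4 - 12.293*p^3 - 13.0831*p^2 + 1.2428*p + 11.4048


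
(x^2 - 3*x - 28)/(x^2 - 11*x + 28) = (x + 4)/(x - 4)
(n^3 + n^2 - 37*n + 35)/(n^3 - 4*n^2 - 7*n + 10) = (n + 7)/(n + 2)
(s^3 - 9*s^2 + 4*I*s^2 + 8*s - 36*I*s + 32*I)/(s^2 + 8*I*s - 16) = (s^2 - 9*s + 8)/(s + 4*I)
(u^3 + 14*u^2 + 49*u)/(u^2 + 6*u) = (u^2 + 14*u + 49)/(u + 6)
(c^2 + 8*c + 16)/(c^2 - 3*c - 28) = (c + 4)/(c - 7)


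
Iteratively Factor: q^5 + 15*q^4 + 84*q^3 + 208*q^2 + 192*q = (q)*(q^4 + 15*q^3 + 84*q^2 + 208*q + 192) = q*(q + 4)*(q^3 + 11*q^2 + 40*q + 48) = q*(q + 3)*(q + 4)*(q^2 + 8*q + 16) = q*(q + 3)*(q + 4)^2*(q + 4)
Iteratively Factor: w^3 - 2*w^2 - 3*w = (w + 1)*(w^2 - 3*w) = w*(w + 1)*(w - 3)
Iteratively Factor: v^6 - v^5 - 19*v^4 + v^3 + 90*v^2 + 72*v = (v + 1)*(v^5 - 2*v^4 - 17*v^3 + 18*v^2 + 72*v) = (v + 1)*(v + 3)*(v^4 - 5*v^3 - 2*v^2 + 24*v) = (v + 1)*(v + 2)*(v + 3)*(v^3 - 7*v^2 + 12*v) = (v - 4)*(v + 1)*(v + 2)*(v + 3)*(v^2 - 3*v) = v*(v - 4)*(v + 1)*(v + 2)*(v + 3)*(v - 3)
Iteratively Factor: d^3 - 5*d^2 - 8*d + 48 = (d - 4)*(d^2 - d - 12) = (d - 4)*(d + 3)*(d - 4)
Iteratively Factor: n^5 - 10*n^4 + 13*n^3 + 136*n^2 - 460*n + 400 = (n - 5)*(n^4 - 5*n^3 - 12*n^2 + 76*n - 80) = (n - 5)*(n + 4)*(n^3 - 9*n^2 + 24*n - 20) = (n - 5)^2*(n + 4)*(n^2 - 4*n + 4) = (n - 5)^2*(n - 2)*(n + 4)*(n - 2)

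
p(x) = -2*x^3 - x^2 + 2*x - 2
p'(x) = -6*x^2 - 2*x + 2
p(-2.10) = 7.91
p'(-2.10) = -20.26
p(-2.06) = 7.12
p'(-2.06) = -19.34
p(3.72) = -111.36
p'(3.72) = -88.47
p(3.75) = -114.03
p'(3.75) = -89.88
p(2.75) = -45.66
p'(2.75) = -48.88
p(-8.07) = 967.85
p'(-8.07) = -372.61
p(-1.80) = 2.82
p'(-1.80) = -13.84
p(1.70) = -11.32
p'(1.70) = -18.74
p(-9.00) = 1357.00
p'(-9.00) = -466.00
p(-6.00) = 382.00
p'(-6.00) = -202.00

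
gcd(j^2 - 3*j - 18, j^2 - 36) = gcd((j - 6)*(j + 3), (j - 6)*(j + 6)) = j - 6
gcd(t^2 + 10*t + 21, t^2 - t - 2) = 1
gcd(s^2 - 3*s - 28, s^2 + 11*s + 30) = 1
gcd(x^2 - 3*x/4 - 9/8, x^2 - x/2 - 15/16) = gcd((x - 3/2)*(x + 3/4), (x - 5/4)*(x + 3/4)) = x + 3/4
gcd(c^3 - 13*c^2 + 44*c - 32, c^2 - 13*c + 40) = c - 8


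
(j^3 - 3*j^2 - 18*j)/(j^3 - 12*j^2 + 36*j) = (j + 3)/(j - 6)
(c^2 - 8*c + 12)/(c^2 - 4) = (c - 6)/(c + 2)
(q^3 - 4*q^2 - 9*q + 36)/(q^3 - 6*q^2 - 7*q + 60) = (q - 3)/(q - 5)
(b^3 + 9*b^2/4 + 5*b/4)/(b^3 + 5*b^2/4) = (b + 1)/b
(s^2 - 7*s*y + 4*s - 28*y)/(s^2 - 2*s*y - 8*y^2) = (-s^2 + 7*s*y - 4*s + 28*y)/(-s^2 + 2*s*y + 8*y^2)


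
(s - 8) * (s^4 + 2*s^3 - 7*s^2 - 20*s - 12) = s^5 - 6*s^4 - 23*s^3 + 36*s^2 + 148*s + 96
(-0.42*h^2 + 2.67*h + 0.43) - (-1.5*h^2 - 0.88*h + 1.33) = 1.08*h^2 + 3.55*h - 0.9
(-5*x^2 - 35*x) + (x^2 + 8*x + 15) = -4*x^2 - 27*x + 15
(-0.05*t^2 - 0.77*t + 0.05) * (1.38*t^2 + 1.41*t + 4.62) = -0.069*t^4 - 1.1331*t^3 - 1.2477*t^2 - 3.4869*t + 0.231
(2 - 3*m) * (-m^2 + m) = 3*m^3 - 5*m^2 + 2*m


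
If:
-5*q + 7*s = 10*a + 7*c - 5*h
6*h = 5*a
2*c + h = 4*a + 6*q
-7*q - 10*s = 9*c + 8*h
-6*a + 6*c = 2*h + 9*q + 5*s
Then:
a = 0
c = 0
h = 0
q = 0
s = 0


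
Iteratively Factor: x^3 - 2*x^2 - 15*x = (x)*(x^2 - 2*x - 15) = x*(x - 5)*(x + 3)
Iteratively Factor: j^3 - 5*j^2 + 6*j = (j)*(j^2 - 5*j + 6) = j*(j - 2)*(j - 3)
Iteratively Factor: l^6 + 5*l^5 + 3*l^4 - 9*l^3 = (l)*(l^5 + 5*l^4 + 3*l^3 - 9*l^2) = l*(l + 3)*(l^4 + 2*l^3 - 3*l^2) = l*(l + 3)^2*(l^3 - l^2) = l*(l - 1)*(l + 3)^2*(l^2) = l^2*(l - 1)*(l + 3)^2*(l)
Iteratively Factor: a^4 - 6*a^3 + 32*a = (a - 4)*(a^3 - 2*a^2 - 8*a) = a*(a - 4)*(a^2 - 2*a - 8) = a*(a - 4)*(a + 2)*(a - 4)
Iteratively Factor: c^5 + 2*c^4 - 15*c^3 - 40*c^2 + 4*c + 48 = (c - 1)*(c^4 + 3*c^3 - 12*c^2 - 52*c - 48) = (c - 4)*(c - 1)*(c^3 + 7*c^2 + 16*c + 12) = (c - 4)*(c - 1)*(c + 2)*(c^2 + 5*c + 6) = (c - 4)*(c - 1)*(c + 2)^2*(c + 3)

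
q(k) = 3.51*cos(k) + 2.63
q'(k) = -3.51*sin(k)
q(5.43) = 4.94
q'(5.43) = 2.64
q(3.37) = -0.79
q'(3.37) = 0.79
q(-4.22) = 0.97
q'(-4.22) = -3.09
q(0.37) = 5.90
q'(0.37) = -1.27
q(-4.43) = 1.65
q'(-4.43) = -3.37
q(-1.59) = 2.56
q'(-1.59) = 3.51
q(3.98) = 0.28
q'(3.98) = 2.61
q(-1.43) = 3.12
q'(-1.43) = 3.48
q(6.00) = 6.00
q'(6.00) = 0.98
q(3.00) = -0.84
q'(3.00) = -0.50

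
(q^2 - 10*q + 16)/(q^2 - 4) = (q - 8)/(q + 2)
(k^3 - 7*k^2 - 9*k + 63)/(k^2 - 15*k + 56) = (k^2 - 9)/(k - 8)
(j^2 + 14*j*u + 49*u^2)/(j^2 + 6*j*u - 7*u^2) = (-j - 7*u)/(-j + u)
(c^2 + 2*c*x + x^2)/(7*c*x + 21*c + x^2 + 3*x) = (c^2 + 2*c*x + x^2)/(7*c*x + 21*c + x^2 + 3*x)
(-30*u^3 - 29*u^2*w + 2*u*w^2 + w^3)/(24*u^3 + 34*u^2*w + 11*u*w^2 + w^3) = (-5*u + w)/(4*u + w)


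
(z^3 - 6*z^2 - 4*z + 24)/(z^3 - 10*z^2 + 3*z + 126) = (z^2 - 4)/(z^2 - 4*z - 21)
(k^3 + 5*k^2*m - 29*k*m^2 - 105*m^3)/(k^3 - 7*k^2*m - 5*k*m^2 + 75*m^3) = (k + 7*m)/(k - 5*m)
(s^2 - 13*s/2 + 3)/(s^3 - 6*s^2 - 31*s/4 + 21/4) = 2*(s - 6)/(2*s^2 - 11*s - 21)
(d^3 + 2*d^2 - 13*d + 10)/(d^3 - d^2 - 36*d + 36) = (d^2 + 3*d - 10)/(d^2 - 36)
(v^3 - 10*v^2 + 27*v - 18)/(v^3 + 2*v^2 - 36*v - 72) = (v^2 - 4*v + 3)/(v^2 + 8*v + 12)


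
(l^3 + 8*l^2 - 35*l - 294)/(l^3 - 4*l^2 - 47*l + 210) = (l + 7)/(l - 5)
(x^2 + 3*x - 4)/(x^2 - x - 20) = (x - 1)/(x - 5)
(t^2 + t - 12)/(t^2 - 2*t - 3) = (t + 4)/(t + 1)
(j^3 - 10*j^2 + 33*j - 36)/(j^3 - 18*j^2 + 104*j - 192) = (j^2 - 6*j + 9)/(j^2 - 14*j + 48)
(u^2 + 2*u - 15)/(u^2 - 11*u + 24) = (u + 5)/(u - 8)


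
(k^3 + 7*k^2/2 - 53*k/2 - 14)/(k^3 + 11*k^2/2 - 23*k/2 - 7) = (k - 4)/(k - 2)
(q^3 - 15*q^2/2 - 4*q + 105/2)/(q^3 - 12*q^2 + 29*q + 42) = (2*q^2 - q - 15)/(2*(q^2 - 5*q - 6))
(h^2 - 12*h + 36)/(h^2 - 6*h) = (h - 6)/h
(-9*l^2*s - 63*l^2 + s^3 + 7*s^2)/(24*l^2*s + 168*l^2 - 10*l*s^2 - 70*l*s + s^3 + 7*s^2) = (-9*l^2 + s^2)/(24*l^2 - 10*l*s + s^2)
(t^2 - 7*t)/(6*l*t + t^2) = (t - 7)/(6*l + t)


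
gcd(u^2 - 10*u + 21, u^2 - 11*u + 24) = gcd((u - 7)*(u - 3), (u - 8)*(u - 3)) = u - 3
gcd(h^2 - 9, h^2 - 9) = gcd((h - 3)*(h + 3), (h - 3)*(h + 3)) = h^2 - 9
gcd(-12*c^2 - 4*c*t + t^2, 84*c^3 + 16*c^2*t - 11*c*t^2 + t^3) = -12*c^2 - 4*c*t + t^2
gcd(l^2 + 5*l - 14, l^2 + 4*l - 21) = l + 7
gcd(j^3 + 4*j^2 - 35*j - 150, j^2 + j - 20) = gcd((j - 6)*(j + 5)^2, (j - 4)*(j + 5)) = j + 5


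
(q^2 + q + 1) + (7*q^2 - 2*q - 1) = 8*q^2 - q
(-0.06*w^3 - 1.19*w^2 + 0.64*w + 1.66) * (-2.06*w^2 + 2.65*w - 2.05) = 0.1236*w^5 + 2.2924*w^4 - 4.3489*w^3 + 0.7159*w^2 + 3.087*w - 3.403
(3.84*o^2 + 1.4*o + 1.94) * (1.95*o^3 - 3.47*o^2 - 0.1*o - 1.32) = 7.488*o^5 - 10.5948*o^4 - 1.459*o^3 - 11.9406*o^2 - 2.042*o - 2.5608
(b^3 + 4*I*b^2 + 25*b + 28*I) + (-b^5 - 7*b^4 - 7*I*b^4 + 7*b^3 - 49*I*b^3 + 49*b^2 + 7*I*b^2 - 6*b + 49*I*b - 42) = -b^5 - 7*b^4 - 7*I*b^4 + 8*b^3 - 49*I*b^3 + 49*b^2 + 11*I*b^2 + 19*b + 49*I*b - 42 + 28*I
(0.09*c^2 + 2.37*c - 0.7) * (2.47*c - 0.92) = 0.2223*c^3 + 5.7711*c^2 - 3.9094*c + 0.644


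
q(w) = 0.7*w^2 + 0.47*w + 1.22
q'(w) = 1.4*w + 0.47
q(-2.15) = 3.45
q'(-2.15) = -2.54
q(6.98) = 38.60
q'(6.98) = 10.24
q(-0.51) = 1.16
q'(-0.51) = -0.24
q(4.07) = 14.73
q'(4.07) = 6.17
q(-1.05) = 1.50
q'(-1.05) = -1.00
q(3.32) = 10.50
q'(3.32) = 5.12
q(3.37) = 10.75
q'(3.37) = 5.19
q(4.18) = 15.42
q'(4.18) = 6.32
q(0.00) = 1.22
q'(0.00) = 0.47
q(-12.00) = 96.38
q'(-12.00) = -16.33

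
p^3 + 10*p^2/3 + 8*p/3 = p*(p + 4/3)*(p + 2)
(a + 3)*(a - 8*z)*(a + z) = a^3 - 7*a^2*z + 3*a^2 - 8*a*z^2 - 21*a*z - 24*z^2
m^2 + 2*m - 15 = (m - 3)*(m + 5)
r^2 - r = r*(r - 1)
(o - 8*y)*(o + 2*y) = o^2 - 6*o*y - 16*y^2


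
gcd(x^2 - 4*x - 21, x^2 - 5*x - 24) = x + 3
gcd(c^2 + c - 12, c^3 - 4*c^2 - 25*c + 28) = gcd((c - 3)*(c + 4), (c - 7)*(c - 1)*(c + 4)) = c + 4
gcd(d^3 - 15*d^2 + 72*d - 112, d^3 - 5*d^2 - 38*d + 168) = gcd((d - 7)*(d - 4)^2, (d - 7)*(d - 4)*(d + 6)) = d^2 - 11*d + 28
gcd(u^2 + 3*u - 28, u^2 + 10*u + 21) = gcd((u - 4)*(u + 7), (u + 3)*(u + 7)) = u + 7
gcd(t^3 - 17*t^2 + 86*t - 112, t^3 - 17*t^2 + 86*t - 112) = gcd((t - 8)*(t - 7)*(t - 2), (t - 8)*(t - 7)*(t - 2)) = t^3 - 17*t^2 + 86*t - 112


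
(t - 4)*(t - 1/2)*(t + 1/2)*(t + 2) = t^4 - 2*t^3 - 33*t^2/4 + t/2 + 2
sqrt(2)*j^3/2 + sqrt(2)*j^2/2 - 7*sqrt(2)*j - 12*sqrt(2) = (j - 4)*(j + 3)*(sqrt(2)*j/2 + sqrt(2))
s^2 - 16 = (s - 4)*(s + 4)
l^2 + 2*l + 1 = (l + 1)^2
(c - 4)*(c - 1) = c^2 - 5*c + 4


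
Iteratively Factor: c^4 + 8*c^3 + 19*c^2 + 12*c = (c + 1)*(c^3 + 7*c^2 + 12*c) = (c + 1)*(c + 4)*(c^2 + 3*c) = c*(c + 1)*(c + 4)*(c + 3)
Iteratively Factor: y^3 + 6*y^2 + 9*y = (y + 3)*(y^2 + 3*y) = (y + 3)^2*(y)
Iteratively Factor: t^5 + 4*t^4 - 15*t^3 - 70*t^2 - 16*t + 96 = (t - 1)*(t^4 + 5*t^3 - 10*t^2 - 80*t - 96) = (t - 1)*(t + 2)*(t^3 + 3*t^2 - 16*t - 48) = (t - 1)*(t + 2)*(t + 4)*(t^2 - t - 12) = (t - 4)*(t - 1)*(t + 2)*(t + 4)*(t + 3)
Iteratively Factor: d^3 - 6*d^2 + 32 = (d + 2)*(d^2 - 8*d + 16) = (d - 4)*(d + 2)*(d - 4)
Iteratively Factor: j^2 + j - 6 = (j - 2)*(j + 3)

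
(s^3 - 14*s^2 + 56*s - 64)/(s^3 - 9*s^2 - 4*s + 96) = (s - 2)/(s + 3)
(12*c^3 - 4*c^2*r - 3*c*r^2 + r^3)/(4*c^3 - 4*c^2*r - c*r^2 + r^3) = (-3*c + r)/(-c + r)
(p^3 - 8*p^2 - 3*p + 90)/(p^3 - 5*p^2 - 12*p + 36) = (p - 5)/(p - 2)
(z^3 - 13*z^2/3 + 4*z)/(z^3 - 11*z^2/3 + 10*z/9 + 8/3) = 3*z/(3*z + 2)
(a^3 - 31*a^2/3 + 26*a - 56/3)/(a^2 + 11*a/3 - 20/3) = (a^2 - 9*a + 14)/(a + 5)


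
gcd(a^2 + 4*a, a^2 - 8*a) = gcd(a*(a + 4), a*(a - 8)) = a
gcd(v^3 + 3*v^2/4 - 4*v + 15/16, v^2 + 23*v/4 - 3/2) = v - 1/4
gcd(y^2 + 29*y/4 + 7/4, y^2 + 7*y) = y + 7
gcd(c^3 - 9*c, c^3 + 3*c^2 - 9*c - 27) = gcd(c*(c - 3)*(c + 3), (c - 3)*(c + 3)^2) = c^2 - 9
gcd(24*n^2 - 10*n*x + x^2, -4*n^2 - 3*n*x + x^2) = -4*n + x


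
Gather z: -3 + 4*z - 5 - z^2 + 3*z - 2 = -z^2 + 7*z - 10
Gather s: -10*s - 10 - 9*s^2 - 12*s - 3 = -9*s^2 - 22*s - 13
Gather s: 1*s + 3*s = 4*s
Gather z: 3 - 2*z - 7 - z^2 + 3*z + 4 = -z^2 + z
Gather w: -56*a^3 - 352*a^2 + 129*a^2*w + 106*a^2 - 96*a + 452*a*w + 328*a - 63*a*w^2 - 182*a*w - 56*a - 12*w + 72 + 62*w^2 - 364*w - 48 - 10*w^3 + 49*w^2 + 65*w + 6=-56*a^3 - 246*a^2 + 176*a - 10*w^3 + w^2*(111 - 63*a) + w*(129*a^2 + 270*a - 311) + 30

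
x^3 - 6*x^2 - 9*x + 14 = (x - 7)*(x - 1)*(x + 2)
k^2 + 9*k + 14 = (k + 2)*(k + 7)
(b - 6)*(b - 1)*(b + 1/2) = b^3 - 13*b^2/2 + 5*b/2 + 3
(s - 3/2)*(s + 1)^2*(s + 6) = s^4 + 13*s^3/2 + s^2 - 27*s/2 - 9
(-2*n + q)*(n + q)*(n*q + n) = -2*n^3*q - 2*n^3 - n^2*q^2 - n^2*q + n*q^3 + n*q^2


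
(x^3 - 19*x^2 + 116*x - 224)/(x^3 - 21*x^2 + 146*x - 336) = (x - 4)/(x - 6)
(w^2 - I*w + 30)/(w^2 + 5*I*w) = (w - 6*I)/w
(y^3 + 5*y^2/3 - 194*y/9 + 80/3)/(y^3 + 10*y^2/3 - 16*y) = (y - 5/3)/y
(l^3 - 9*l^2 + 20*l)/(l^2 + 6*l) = (l^2 - 9*l + 20)/(l + 6)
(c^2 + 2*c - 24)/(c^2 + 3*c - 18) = (c - 4)/(c - 3)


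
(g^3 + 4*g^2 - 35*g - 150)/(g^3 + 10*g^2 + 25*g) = (g - 6)/g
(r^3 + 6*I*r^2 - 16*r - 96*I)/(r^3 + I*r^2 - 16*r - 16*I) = (r + 6*I)/(r + I)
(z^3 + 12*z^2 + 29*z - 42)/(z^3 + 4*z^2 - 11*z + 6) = (z + 7)/(z - 1)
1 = 1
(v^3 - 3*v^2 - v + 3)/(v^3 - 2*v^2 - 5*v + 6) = (v + 1)/(v + 2)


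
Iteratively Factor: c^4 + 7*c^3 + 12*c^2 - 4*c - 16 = (c - 1)*(c^3 + 8*c^2 + 20*c + 16) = (c - 1)*(c + 2)*(c^2 + 6*c + 8) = (c - 1)*(c + 2)^2*(c + 4)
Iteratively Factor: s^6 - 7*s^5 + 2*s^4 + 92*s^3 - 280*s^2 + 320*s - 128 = (s - 2)*(s^5 - 5*s^4 - 8*s^3 + 76*s^2 - 128*s + 64) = (s - 2)*(s - 1)*(s^4 - 4*s^3 - 12*s^2 + 64*s - 64) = (s - 2)*(s - 1)*(s + 4)*(s^3 - 8*s^2 + 20*s - 16) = (s - 2)^2*(s - 1)*(s + 4)*(s^2 - 6*s + 8) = (s - 2)^3*(s - 1)*(s + 4)*(s - 4)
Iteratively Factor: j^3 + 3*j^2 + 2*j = (j + 2)*(j^2 + j) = j*(j + 2)*(j + 1)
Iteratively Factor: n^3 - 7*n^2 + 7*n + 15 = (n - 5)*(n^2 - 2*n - 3) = (n - 5)*(n + 1)*(n - 3)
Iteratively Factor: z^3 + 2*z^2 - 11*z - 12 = (z + 1)*(z^2 + z - 12) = (z + 1)*(z + 4)*(z - 3)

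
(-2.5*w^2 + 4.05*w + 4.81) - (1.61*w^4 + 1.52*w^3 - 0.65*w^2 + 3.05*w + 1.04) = -1.61*w^4 - 1.52*w^3 - 1.85*w^2 + 1.0*w + 3.77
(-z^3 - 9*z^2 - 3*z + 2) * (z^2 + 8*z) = -z^5 - 17*z^4 - 75*z^3 - 22*z^2 + 16*z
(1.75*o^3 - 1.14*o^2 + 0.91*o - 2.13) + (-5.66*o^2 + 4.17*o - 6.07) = 1.75*o^3 - 6.8*o^2 + 5.08*o - 8.2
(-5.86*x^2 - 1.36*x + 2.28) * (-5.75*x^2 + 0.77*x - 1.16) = 33.695*x^4 + 3.3078*x^3 - 7.3596*x^2 + 3.3332*x - 2.6448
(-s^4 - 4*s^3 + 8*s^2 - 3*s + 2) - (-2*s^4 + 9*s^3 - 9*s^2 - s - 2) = s^4 - 13*s^3 + 17*s^2 - 2*s + 4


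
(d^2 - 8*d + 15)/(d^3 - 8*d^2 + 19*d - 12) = (d - 5)/(d^2 - 5*d + 4)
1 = 1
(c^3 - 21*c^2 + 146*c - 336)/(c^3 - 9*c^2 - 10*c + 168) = (c - 8)/(c + 4)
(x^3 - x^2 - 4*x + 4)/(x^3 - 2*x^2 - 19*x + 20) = (x^2 - 4)/(x^2 - x - 20)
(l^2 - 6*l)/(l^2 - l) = (l - 6)/(l - 1)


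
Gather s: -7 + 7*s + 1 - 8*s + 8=2 - s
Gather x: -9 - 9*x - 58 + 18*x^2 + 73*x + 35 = 18*x^2 + 64*x - 32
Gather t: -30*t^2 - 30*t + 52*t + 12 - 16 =-30*t^2 + 22*t - 4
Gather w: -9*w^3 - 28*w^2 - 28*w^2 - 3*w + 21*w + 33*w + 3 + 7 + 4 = -9*w^3 - 56*w^2 + 51*w + 14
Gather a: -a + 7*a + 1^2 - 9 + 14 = 6*a + 6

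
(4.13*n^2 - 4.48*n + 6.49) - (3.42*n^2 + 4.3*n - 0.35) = 0.71*n^2 - 8.78*n + 6.84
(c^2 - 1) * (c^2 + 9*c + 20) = c^4 + 9*c^3 + 19*c^2 - 9*c - 20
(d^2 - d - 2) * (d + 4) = d^3 + 3*d^2 - 6*d - 8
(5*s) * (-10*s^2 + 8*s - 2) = -50*s^3 + 40*s^2 - 10*s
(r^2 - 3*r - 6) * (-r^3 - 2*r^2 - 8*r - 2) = -r^5 + r^4 + 4*r^3 + 34*r^2 + 54*r + 12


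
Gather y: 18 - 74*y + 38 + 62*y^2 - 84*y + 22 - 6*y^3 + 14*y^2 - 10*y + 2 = -6*y^3 + 76*y^2 - 168*y + 80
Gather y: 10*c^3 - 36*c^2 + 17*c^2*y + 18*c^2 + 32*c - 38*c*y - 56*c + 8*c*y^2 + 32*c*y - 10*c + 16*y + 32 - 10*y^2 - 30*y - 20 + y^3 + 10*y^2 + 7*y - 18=10*c^3 - 18*c^2 + 8*c*y^2 - 34*c + y^3 + y*(17*c^2 - 6*c - 7) - 6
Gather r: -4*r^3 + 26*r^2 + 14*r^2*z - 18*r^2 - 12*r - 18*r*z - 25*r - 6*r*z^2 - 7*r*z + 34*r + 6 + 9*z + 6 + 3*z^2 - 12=-4*r^3 + r^2*(14*z + 8) + r*(-6*z^2 - 25*z - 3) + 3*z^2 + 9*z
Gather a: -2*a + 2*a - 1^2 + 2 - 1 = 0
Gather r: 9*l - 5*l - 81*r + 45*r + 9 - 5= 4*l - 36*r + 4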